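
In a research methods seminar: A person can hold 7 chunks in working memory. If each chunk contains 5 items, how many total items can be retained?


Total items = chunks * items_per_chunk
= 7 * 5
= 35


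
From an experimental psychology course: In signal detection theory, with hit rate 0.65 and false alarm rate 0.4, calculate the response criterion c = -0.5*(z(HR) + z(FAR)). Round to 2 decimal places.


c = -0.5 * (z(HR) + z(FAR))
z(0.65) = 0.3853
z(0.4) = -0.2533
c = -0.5 * (0.3853 + -0.2533)
= -0.5 * 0.132
= -0.07


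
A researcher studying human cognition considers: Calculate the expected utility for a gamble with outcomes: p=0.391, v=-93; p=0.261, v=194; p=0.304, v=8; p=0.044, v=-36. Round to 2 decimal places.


EU = sum(p_i * v_i)
0.391 * -93 = -36.363
0.261 * 194 = 50.634
0.304 * 8 = 2.432
0.044 * -36 = -1.584
EU = -36.363 + 50.634 + 2.432 + -1.584
= 15.12


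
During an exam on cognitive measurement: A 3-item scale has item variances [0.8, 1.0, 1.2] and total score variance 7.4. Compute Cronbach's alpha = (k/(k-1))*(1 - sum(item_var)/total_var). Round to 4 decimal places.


alpha = (k/(k-1)) * (1 - sum(s_i^2)/s_total^2)
sum(item variances) = 3.0
k/(k-1) = 3/2 = 1.5
1 - 3.0/7.4 = 1 - 0.405405 = 0.594595
alpha = 1.5 * 0.594595
= 0.8919


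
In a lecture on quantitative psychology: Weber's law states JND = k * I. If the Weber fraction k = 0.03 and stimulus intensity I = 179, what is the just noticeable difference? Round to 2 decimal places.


JND = k * I
JND = 0.03 * 179
= 5.37


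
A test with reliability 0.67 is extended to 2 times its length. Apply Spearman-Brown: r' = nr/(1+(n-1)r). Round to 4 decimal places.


r_new = n*r / (1 + (n-1)*r)
Numerator = 2 * 0.67 = 1.34
Denominator = 1 + 1 * 0.67 = 1.67
r_new = 1.34 / 1.67
= 0.8024


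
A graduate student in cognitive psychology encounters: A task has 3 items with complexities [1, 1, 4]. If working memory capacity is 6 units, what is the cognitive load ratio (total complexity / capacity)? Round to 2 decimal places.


Total complexity = 1 + 1 + 4 = 6
Load = total / capacity = 6 / 6
= 1.00


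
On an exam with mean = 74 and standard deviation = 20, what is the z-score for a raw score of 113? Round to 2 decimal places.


z = (X - mu) / sigma
= (113 - 74) / 20
= 39 / 20
= 1.95


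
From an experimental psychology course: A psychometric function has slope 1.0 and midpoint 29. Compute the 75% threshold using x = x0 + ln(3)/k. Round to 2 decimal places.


At P = 0.75: 0.75 = 1/(1 + e^(-k*(x-x0)))
Solving: e^(-k*(x-x0)) = 1/3
x = x0 + ln(3)/k
ln(3) = 1.0986
x = 29 + 1.0986/1.0
= 29 + 1.0986
= 30.10


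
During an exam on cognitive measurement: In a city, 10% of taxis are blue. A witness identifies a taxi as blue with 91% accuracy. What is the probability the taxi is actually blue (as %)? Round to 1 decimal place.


P(blue | says blue) = P(says blue | blue)*P(blue) / [P(says blue | blue)*P(blue) + P(says blue | not blue)*P(not blue)]
Numerator = 0.91 * 0.1 = 0.091
False identification = 0.09 * 0.9 = 0.081
P = 0.091 / (0.091 + 0.081)
= 0.091 / 0.172
As percentage = 52.9


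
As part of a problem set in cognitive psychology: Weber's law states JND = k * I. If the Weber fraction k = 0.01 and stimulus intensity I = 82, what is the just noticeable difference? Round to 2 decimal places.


JND = k * I
JND = 0.01 * 82
= 0.82


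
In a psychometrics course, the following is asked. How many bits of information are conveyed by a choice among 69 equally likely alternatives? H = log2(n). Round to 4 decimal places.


H = log2(n)
H = log2(69)
= 6.1085


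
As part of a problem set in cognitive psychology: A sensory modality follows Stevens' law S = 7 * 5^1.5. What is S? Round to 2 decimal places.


S = 7 * 5^1.5
5^1.5 = 11.1803
S = 7 * 11.1803
= 78.26


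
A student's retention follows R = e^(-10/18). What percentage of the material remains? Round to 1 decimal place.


R = e^(-t/S)
-t/S = -10/18 = -0.555556
R = e^(-0.555556) = 0.573753
Percentage = 0.573753 * 100
= 57.4


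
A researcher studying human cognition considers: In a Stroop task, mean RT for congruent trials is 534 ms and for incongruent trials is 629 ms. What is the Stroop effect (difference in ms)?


Stroop effect = RT(incongruent) - RT(congruent)
= 629 - 534
= 95 ms


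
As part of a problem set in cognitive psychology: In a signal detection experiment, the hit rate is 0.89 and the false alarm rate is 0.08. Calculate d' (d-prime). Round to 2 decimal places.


d' = z(HR) - z(FAR)
z(0.89) = 1.2265
z(0.08) = -1.4051
d' = 1.2265 - -1.4051
= 2.63


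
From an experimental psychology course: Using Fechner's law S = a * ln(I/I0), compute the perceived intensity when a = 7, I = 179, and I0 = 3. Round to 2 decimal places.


S = 7 * ln(179/3)
I/I0 = 59.666667
ln(59.666667) = 4.0888
S = 7 * 4.0888
= 28.62


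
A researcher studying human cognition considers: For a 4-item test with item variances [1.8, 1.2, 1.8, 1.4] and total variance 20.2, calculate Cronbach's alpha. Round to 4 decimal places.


alpha = (k/(k-1)) * (1 - sum(s_i^2)/s_total^2)
sum(item variances) = 6.2
k/(k-1) = 4/3 = 1.333333
1 - 6.2/20.2 = 1 - 0.306931 = 0.693069
alpha = 1.333333 * 0.693069
= 0.9241


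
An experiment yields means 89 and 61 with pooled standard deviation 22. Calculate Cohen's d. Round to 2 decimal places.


Cohen's d = (M1 - M2) / S_pooled
= (89 - 61) / 22
= 28 / 22
= 1.27


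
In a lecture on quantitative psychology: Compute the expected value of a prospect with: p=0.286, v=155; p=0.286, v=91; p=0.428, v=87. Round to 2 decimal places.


EU = sum(p_i * v_i)
0.286 * 155 = 44.33
0.286 * 91 = 26.026
0.428 * 87 = 37.236
EU = 44.33 + 26.026 + 37.236
= 107.59


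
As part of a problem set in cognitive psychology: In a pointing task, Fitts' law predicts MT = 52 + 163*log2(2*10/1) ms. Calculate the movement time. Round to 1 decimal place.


MT = 52 + 163 * log2(2*10/1)
2D/W = 20.0
log2(20.0) = 4.3219
MT = 52 + 163 * 4.3219
= 756.5 ms


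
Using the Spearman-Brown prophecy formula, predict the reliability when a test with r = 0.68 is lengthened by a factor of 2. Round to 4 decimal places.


r_new = n*r / (1 + (n-1)*r)
Numerator = 2 * 0.68 = 1.36
Denominator = 1 + 1 * 0.68 = 1.68
r_new = 1.36 / 1.68
= 0.8095


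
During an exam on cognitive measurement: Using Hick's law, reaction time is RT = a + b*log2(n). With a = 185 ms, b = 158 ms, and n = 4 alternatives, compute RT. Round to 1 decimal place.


RT = 185 + 158 * log2(4)
log2(4) = 2.0
RT = 185 + 158 * 2.0
= 185 + 316.0
= 501.0 ms


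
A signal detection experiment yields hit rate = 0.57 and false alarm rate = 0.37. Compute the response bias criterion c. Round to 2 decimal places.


c = -0.5 * (z(HR) + z(FAR))
z(0.57) = 0.1764
z(0.37) = -0.3319
c = -0.5 * (0.1764 + -0.3319)
= -0.5 * -0.1555
= 0.08


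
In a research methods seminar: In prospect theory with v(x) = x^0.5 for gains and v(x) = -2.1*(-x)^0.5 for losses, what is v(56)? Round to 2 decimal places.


Since x = 56 >= 0, use v(x) = x^0.5
56^0.5 = 7.4833
v(56) = 7.48


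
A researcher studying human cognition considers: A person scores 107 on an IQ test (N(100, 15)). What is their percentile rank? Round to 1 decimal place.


z = (IQ - mean) / SD
z = (107 - 100) / 15 = 0.4667
Percentile = Phi(0.4667) * 100
Phi(0.4667) = 0.679643
= 68.0


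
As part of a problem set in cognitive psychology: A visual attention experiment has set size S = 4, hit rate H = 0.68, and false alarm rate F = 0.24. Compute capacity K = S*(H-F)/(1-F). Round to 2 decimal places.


K = S * (H - F) / (1 - F)
H - F = 0.44
1 - F = 0.76
K = 4 * 0.44 / 0.76
= 2.32


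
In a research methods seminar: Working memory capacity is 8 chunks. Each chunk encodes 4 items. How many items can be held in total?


Total items = chunks * items_per_chunk
= 8 * 4
= 32


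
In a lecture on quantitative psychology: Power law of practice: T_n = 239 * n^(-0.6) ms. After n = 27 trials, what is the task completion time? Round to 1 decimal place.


T_n = 239 * 27^(-0.6)
27^(-0.6) = 0.138415
T_n = 239 * 0.138415
= 33.1 ms


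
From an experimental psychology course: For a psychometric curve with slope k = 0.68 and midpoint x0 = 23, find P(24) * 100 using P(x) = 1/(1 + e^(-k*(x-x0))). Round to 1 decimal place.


P(x) = 1/(1 + e^(-0.68*(24 - 23)))
Exponent = -0.68 * 1 = -0.68
e^(-0.68) = 0.506617
P = 1/(1 + 0.506617) = 0.663739
Percentage = 66.4


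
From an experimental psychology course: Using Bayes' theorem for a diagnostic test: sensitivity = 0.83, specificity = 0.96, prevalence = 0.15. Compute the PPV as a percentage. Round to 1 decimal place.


PPV = (sens * prev) / (sens * prev + (1-spec) * (1-prev))
Numerator = 0.83 * 0.15 = 0.1245
P(positive and no disease) = (1 - spec) * (1 - prev) = (1 - 0.96) * (1 - 0.15) = 0.034
Denominator = 0.1245 + 0.034 = 0.1585
PPV = 0.1245 / 0.1585 = 0.785489
As percentage = 78.5


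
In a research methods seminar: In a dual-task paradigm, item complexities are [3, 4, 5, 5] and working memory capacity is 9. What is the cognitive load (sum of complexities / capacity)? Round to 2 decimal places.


Total complexity = 3 + 4 + 5 + 5 = 17
Load = total / capacity = 17 / 9
= 1.89


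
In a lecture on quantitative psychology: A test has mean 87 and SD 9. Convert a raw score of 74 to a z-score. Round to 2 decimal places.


z = (X - mu) / sigma
= (74 - 87) / 9
= -13 / 9
= -1.44


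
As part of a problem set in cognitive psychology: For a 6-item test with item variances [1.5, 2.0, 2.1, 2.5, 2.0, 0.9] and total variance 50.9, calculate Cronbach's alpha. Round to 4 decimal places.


alpha = (k/(k-1)) * (1 - sum(s_i^2)/s_total^2)
sum(item variances) = 11.0
k/(k-1) = 6/5 = 1.2
1 - 11.0/50.9 = 1 - 0.21611 = 0.78389
alpha = 1.2 * 0.78389
= 0.9407


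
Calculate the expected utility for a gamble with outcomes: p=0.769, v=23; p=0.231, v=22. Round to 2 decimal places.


EU = sum(p_i * v_i)
0.769 * 23 = 17.687
0.231 * 22 = 5.082
EU = 17.687 + 5.082
= 22.77


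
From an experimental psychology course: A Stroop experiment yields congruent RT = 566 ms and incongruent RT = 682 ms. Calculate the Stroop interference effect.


Stroop effect = RT(incongruent) - RT(congruent)
= 682 - 566
= 116 ms


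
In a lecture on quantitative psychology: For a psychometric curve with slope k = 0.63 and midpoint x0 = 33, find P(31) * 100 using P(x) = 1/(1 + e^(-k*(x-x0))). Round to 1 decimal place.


P(x) = 1/(1 + e^(-0.63*(31 - 33)))
Exponent = -0.63 * -2 = 1.26
e^(1.26) = 3.525421
P = 1/(1 + 3.525421) = 0.220974
Percentage = 22.1


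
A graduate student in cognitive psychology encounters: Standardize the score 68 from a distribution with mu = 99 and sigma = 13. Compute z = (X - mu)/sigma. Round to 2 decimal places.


z = (X - mu) / sigma
= (68 - 99) / 13
= -31 / 13
= -2.38


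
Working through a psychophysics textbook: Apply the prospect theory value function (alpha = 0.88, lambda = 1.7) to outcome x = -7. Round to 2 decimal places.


Since x = -7 < 0, use v(x) = -lambda*(-x)^alpha
(-x) = 7
7^0.88 = 5.5423
v(-7) = -1.7 * 5.5423
= -9.42


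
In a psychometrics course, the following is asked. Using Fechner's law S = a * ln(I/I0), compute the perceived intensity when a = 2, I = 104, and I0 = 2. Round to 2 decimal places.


S = 2 * ln(104/2)
I/I0 = 52.0
ln(52.0) = 3.9512
S = 2 * 3.9512
= 7.90


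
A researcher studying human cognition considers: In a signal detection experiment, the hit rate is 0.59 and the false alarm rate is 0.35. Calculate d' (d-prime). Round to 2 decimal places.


d' = z(HR) - z(FAR)
z(0.59) = 0.2275
z(0.35) = -0.3853
d' = 0.2275 - -0.3853
= 0.61


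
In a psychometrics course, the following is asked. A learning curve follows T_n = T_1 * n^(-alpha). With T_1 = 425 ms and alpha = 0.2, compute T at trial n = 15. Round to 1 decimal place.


T_n = 425 * 15^(-0.2)
15^(-0.2) = 0.581811
T_n = 425 * 0.581811
= 247.3 ms


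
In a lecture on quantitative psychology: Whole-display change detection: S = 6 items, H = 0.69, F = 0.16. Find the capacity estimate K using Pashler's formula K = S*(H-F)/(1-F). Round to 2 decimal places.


K = S * (H - F) / (1 - F)
H - F = 0.53
1 - F = 0.84
K = 6 * 0.53 / 0.84
= 3.79


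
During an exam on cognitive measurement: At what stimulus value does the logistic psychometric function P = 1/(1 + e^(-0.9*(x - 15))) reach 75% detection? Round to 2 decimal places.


At P = 0.75: 0.75 = 1/(1 + e^(-k*(x-x0)))
Solving: e^(-k*(x-x0)) = 1/3
x = x0 + ln(3)/k
ln(3) = 1.0986
x = 15 + 1.0986/0.9
= 15 + 1.2207
= 16.22


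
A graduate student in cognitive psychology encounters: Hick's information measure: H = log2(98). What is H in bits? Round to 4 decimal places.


H = log2(n)
H = log2(98)
= 6.6147


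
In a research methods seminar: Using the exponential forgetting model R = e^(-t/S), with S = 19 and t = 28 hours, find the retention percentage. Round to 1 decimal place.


R = e^(-t/S)
-t/S = -28/19 = -1.473684
R = e^(-1.473684) = 0.22908
Percentage = 0.22908 * 100
= 22.9


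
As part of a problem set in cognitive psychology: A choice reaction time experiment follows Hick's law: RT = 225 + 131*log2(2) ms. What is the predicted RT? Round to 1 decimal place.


RT = 225 + 131 * log2(2)
log2(2) = 1.0
RT = 225 + 131 * 1.0
= 225 + 131.0
= 356.0 ms


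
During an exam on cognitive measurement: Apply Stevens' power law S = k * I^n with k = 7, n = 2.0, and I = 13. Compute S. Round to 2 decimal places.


S = 7 * 13^2.0
13^2.0 = 169.0
S = 7 * 169.0
= 1183.00


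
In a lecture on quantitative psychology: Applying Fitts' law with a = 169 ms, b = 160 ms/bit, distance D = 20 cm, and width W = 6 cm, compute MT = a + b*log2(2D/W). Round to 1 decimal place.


MT = 169 + 160 * log2(2*20/6)
2D/W = 6.666667
log2(6.666667) = 2.737
MT = 169 + 160 * 2.737
= 606.9 ms


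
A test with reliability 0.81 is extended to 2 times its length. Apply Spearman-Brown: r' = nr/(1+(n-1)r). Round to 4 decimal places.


r_new = n*r / (1 + (n-1)*r)
Numerator = 2 * 0.81 = 1.62
Denominator = 1 + 1 * 0.81 = 1.81
r_new = 1.62 / 1.81
= 0.8950


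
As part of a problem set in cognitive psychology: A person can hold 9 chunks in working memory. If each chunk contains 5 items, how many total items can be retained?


Total items = chunks * items_per_chunk
= 9 * 5
= 45


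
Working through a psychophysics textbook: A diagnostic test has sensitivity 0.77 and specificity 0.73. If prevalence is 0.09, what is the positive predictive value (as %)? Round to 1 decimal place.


PPV = (sens * prev) / (sens * prev + (1-spec) * (1-prev))
Numerator = 0.77 * 0.09 = 0.0693
P(positive and no disease) = (1 - spec) * (1 - prev) = (1 - 0.73) * (1 - 0.09) = 0.2457
Denominator = 0.0693 + 0.2457 = 0.315
PPV = 0.0693 / 0.315 = 0.22
As percentage = 22.0


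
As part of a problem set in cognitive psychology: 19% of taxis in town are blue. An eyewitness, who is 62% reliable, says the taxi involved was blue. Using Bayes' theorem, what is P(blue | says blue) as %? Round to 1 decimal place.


P(blue | says blue) = P(says blue | blue)*P(blue) / [P(says blue | blue)*P(blue) + P(says blue | not blue)*P(not blue)]
Numerator = 0.62 * 0.19 = 0.1178
False identification = 0.38 * 0.81 = 0.3078
P = 0.1178 / (0.1178 + 0.3078)
= 0.1178 / 0.4256
As percentage = 27.7


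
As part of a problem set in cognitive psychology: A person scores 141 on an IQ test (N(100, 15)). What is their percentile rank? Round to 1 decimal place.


z = (IQ - mean) / SD
z = (141 - 100) / 15 = 2.7333
Percentile = Phi(2.7333) * 100
Phi(2.7333) = 0.996865
= 99.7


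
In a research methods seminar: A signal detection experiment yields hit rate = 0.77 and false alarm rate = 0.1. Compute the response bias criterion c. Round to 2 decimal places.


c = -0.5 * (z(HR) + z(FAR))
z(0.77) = 0.7388
z(0.1) = -1.2816
c = -0.5 * (0.7388 + -1.2816)
= -0.5 * -0.5428
= 0.27


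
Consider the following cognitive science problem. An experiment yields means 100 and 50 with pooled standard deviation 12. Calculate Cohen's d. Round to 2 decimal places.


Cohen's d = (M1 - M2) / S_pooled
= (100 - 50) / 12
= 50 / 12
= 4.17


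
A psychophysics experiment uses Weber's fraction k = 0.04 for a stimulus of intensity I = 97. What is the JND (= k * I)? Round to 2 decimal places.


JND = k * I
JND = 0.04 * 97
= 3.88


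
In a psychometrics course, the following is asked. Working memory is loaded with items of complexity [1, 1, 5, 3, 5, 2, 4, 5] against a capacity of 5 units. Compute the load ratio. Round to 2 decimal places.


Total complexity = 1 + 1 + 5 + 3 + 5 + 2 + 4 + 5 = 26
Load = total / capacity = 26 / 5
= 5.20


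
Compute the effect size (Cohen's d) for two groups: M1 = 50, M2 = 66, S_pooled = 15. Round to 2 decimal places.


Cohen's d = (M1 - M2) / S_pooled
= (50 - 66) / 15
= -16 / 15
= -1.07


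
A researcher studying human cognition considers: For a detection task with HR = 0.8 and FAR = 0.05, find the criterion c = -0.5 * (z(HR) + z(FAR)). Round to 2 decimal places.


c = -0.5 * (z(HR) + z(FAR))
z(0.8) = 0.8416
z(0.05) = -1.6449
c = -0.5 * (0.8416 + -1.6449)
= -0.5 * -0.8033
= 0.40


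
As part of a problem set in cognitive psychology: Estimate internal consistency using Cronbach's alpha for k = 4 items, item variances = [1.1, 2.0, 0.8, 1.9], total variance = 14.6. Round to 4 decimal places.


alpha = (k/(k-1)) * (1 - sum(s_i^2)/s_total^2)
sum(item variances) = 5.8
k/(k-1) = 4/3 = 1.333333
1 - 5.8/14.6 = 1 - 0.39726 = 0.60274
alpha = 1.333333 * 0.60274
= 0.8037


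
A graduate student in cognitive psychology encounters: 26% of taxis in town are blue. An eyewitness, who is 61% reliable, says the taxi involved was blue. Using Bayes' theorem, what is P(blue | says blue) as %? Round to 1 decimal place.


P(blue | says blue) = P(says blue | blue)*P(blue) / [P(says blue | blue)*P(blue) + P(says blue | not blue)*P(not blue)]
Numerator = 0.61 * 0.26 = 0.1586
False identification = 0.39 * 0.74 = 0.2886
P = 0.1586 / (0.1586 + 0.2886)
= 0.1586 / 0.4472
As percentage = 35.5


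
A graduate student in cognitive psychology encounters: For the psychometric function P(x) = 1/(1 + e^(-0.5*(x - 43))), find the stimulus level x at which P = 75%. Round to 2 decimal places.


At P = 0.75: 0.75 = 1/(1 + e^(-k*(x-x0)))
Solving: e^(-k*(x-x0)) = 1/3
x = x0 + ln(3)/k
ln(3) = 1.0986
x = 43 + 1.0986/0.5
= 43 + 2.1972
= 45.20


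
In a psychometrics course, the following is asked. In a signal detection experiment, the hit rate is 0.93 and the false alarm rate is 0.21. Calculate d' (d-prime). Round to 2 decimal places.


d' = z(HR) - z(FAR)
z(0.93) = 1.4758
z(0.21) = -0.8064
d' = 1.4758 - -0.8064
= 2.28


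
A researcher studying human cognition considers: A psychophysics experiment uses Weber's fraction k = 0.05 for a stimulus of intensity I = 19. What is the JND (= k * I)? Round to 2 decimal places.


JND = k * I
JND = 0.05 * 19
= 0.95


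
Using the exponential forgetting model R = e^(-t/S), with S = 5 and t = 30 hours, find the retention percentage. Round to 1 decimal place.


R = e^(-t/S)
-t/S = -30/5 = -6.0
R = e^(-6.0) = 0.002479
Percentage = 0.002479 * 100
= 0.2


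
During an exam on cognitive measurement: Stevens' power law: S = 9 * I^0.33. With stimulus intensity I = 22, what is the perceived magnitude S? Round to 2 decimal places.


S = 9 * 22^0.33
22^0.33 = 2.7733
S = 9 * 2.7733
= 24.96


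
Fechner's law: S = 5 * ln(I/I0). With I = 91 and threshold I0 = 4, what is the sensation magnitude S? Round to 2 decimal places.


S = 5 * ln(91/4)
I/I0 = 22.75
ln(22.75) = 3.1246
S = 5 * 3.1246
= 15.62


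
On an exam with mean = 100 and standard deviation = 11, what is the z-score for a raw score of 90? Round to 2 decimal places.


z = (X - mu) / sigma
= (90 - 100) / 11
= -10 / 11
= -0.91


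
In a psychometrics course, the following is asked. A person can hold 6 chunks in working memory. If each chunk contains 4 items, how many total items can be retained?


Total items = chunks * items_per_chunk
= 6 * 4
= 24


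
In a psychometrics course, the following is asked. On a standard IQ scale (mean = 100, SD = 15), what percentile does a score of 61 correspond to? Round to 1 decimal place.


z = (IQ - mean) / SD
z = (61 - 100) / 15 = -2.6
Percentile = Phi(-2.6) * 100
Phi(-2.6) = 0.004661
= 0.5


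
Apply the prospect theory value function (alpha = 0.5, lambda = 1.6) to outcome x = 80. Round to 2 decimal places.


Since x = 80 >= 0, use v(x) = x^0.5
80^0.5 = 8.9443
v(80) = 8.94


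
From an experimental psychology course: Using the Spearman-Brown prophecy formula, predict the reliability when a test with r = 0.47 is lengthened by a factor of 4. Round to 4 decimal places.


r_new = n*r / (1 + (n-1)*r)
Numerator = 4 * 0.47 = 1.88
Denominator = 1 + 3 * 0.47 = 2.41
r_new = 1.88 / 2.41
= 0.7801


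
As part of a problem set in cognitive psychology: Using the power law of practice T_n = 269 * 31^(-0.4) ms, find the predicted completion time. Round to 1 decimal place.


T_n = 269 * 31^(-0.4)
31^(-0.4) = 0.253195
T_n = 269 * 0.253195
= 68.1 ms


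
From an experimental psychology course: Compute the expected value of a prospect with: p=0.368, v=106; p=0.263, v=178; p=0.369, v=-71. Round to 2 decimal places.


EU = sum(p_i * v_i)
0.368 * 106 = 39.008
0.263 * 178 = 46.814
0.369 * -71 = -26.199
EU = 39.008 + 46.814 + -26.199
= 59.62


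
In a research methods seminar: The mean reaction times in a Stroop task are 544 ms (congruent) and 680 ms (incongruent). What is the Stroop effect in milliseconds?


Stroop effect = RT(incongruent) - RT(congruent)
= 680 - 544
= 136 ms


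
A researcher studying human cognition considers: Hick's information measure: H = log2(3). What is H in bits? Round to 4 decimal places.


H = log2(n)
H = log2(3)
= 1.5850


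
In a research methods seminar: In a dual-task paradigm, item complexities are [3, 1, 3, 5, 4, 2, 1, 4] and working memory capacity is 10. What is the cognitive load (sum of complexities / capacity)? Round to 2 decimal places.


Total complexity = 3 + 1 + 3 + 5 + 4 + 2 + 1 + 4 = 23
Load = total / capacity = 23 / 10
= 2.30


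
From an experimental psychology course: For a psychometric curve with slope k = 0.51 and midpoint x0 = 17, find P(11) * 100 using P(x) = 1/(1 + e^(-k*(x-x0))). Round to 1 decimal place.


P(x) = 1/(1 + e^(-0.51*(11 - 17)))
Exponent = -0.51 * -6 = 3.06
e^(3.06) = 21.327557
P = 1/(1 + 21.327557) = 0.044788
Percentage = 4.5


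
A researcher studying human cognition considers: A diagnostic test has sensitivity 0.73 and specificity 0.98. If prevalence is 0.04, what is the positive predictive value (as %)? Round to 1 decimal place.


PPV = (sens * prev) / (sens * prev + (1-spec) * (1-prev))
Numerator = 0.73 * 0.04 = 0.0292
P(positive and no disease) = (1 - spec) * (1 - prev) = (1 - 0.98) * (1 - 0.04) = 0.0192
Denominator = 0.0292 + 0.0192 = 0.0484
PPV = 0.0292 / 0.0484 = 0.603306
As percentage = 60.3


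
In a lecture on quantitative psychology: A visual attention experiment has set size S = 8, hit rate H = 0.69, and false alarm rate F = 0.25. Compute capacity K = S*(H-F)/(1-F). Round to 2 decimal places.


K = S * (H - F) / (1 - F)
H - F = 0.44
1 - F = 0.75
K = 8 * 0.44 / 0.75
= 4.69


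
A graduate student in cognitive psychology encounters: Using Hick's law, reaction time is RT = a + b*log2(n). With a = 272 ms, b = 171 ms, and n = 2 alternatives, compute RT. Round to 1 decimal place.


RT = 272 + 171 * log2(2)
log2(2) = 1.0
RT = 272 + 171 * 1.0
= 272 + 171.0
= 443.0 ms


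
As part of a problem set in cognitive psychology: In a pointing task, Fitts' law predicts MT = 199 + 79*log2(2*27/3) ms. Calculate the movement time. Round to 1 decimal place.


MT = 199 + 79 * log2(2*27/3)
2D/W = 18.0
log2(18.0) = 4.1699
MT = 199 + 79 * 4.1699
= 528.4 ms


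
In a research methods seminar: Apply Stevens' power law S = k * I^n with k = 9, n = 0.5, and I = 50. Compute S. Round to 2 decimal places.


S = 9 * 50^0.5
50^0.5 = 7.0711
S = 9 * 7.0711
= 63.64


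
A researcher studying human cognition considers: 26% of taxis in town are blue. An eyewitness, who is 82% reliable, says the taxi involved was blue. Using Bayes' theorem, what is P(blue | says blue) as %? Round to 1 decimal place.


P(blue | says blue) = P(says blue | blue)*P(blue) / [P(says blue | blue)*P(blue) + P(says blue | not blue)*P(not blue)]
Numerator = 0.82 * 0.26 = 0.2132
False identification = 0.18 * 0.74 = 0.1332
P = 0.2132 / (0.2132 + 0.1332)
= 0.2132 / 0.3464
As percentage = 61.5


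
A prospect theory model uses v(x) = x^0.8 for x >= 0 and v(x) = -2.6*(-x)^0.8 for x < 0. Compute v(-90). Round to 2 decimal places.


Since x = -90 < 0, use v(x) = -lambda*(-x)^alpha
(-x) = 90
90^0.8 = 36.5927
v(-90) = -2.6 * 36.5927
= -95.14


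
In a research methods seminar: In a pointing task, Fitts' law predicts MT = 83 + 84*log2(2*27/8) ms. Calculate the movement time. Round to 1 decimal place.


MT = 83 + 84 * log2(2*27/8)
2D/W = 6.75
log2(6.75) = 2.7549
MT = 83 + 84 * 2.7549
= 314.4 ms


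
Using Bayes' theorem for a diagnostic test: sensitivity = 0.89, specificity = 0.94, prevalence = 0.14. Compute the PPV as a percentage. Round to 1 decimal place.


PPV = (sens * prev) / (sens * prev + (1-spec) * (1-prev))
Numerator = 0.89 * 0.14 = 0.1246
P(positive and no disease) = (1 - spec) * (1 - prev) = (1 - 0.94) * (1 - 0.14) = 0.0516
Denominator = 0.1246 + 0.0516 = 0.1762
PPV = 0.1246 / 0.1762 = 0.707151
As percentage = 70.7


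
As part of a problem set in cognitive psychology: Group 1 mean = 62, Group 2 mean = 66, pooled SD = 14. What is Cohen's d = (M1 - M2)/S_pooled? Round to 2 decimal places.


Cohen's d = (M1 - M2) / S_pooled
= (62 - 66) / 14
= -4 / 14
= -0.29


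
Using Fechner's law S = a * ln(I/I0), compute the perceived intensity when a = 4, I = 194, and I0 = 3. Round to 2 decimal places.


S = 4 * ln(194/3)
I/I0 = 64.666667
ln(64.666667) = 4.1692
S = 4 * 4.1692
= 16.68


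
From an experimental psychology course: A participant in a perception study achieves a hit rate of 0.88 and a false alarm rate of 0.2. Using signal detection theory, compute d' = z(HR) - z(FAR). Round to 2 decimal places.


d' = z(HR) - z(FAR)
z(0.88) = 1.175
z(0.2) = -0.8416
d' = 1.175 - -0.8416
= 2.02


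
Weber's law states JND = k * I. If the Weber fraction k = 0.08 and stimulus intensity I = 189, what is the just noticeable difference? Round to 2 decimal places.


JND = k * I
JND = 0.08 * 189
= 15.12


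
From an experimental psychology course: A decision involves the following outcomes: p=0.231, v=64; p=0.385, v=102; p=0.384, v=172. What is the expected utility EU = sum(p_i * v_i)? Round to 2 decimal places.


EU = sum(p_i * v_i)
0.231 * 64 = 14.784
0.385 * 102 = 39.27
0.384 * 172 = 66.048
EU = 14.784 + 39.27 + 66.048
= 120.10


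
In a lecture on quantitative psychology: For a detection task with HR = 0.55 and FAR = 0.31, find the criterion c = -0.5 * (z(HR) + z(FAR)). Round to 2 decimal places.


c = -0.5 * (z(HR) + z(FAR))
z(0.55) = 0.1257
z(0.31) = -0.4959
c = -0.5 * (0.1257 + -0.4959)
= -0.5 * -0.3702
= 0.19


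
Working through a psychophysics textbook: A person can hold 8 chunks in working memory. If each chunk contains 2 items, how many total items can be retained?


Total items = chunks * items_per_chunk
= 8 * 2
= 16


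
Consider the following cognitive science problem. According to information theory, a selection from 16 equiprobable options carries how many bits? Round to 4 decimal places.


H = log2(n)
H = log2(16)
= 4.0000


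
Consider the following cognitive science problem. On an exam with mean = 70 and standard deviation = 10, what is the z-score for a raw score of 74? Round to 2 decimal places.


z = (X - mu) / sigma
= (74 - 70) / 10
= 4 / 10
= 0.40


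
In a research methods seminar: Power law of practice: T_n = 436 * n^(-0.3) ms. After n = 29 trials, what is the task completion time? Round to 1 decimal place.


T_n = 436 * 29^(-0.3)
29^(-0.3) = 0.36415
T_n = 436 * 0.36415
= 158.8 ms


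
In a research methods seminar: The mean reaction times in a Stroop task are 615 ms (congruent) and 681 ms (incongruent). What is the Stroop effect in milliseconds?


Stroop effect = RT(incongruent) - RT(congruent)
= 681 - 615
= 66 ms


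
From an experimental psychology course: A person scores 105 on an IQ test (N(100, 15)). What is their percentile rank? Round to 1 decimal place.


z = (IQ - mean) / SD
z = (105 - 100) / 15 = 0.3333
Percentile = Phi(0.3333) * 100
Phi(0.3333) = 0.630546
= 63.1


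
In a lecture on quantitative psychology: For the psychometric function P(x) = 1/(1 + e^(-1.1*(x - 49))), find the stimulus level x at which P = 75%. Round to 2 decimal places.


At P = 0.75: 0.75 = 1/(1 + e^(-k*(x-x0)))
Solving: e^(-k*(x-x0)) = 1/3
x = x0 + ln(3)/k
ln(3) = 1.0986
x = 49 + 1.0986/1.1
= 49 + 0.9987
= 50.00


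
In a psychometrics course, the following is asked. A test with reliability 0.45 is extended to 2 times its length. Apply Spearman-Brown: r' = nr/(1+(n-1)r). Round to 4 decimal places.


r_new = n*r / (1 + (n-1)*r)
Numerator = 2 * 0.45 = 0.9
Denominator = 1 + 1 * 0.45 = 1.45
r_new = 0.9 / 1.45
= 0.6207


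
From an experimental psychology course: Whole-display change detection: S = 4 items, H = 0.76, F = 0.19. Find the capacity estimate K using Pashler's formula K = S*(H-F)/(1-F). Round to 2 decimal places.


K = S * (H - F) / (1 - F)
H - F = 0.57
1 - F = 0.81
K = 4 * 0.57 / 0.81
= 2.81


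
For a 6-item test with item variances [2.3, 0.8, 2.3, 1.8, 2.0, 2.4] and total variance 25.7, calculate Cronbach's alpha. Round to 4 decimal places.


alpha = (k/(k-1)) * (1 - sum(s_i^2)/s_total^2)
sum(item variances) = 11.6
k/(k-1) = 6/5 = 1.2
1 - 11.6/25.7 = 1 - 0.451362 = 0.548638
alpha = 1.2 * 0.548638
= 0.6584


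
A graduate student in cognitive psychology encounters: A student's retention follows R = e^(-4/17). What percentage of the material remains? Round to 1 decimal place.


R = e^(-t/S)
-t/S = -4/17 = -0.235294
R = e^(-0.235294) = 0.790338
Percentage = 0.790338 * 100
= 79.0


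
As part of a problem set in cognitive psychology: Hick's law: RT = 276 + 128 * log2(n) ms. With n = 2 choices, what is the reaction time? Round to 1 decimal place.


RT = 276 + 128 * log2(2)
log2(2) = 1.0
RT = 276 + 128 * 1.0
= 276 + 128.0
= 404.0 ms


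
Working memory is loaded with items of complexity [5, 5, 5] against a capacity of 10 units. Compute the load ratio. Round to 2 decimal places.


Total complexity = 5 + 5 + 5 = 15
Load = total / capacity = 15 / 10
= 1.50


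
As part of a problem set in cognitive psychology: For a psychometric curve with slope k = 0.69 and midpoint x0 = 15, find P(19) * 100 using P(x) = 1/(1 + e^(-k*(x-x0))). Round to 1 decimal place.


P(x) = 1/(1 + e^(-0.69*(19 - 15)))
Exponent = -0.69 * 4 = -2.76
e^(-2.76) = 0.063292
P = 1/(1 + 0.063292) = 0.940475
Percentage = 94.0


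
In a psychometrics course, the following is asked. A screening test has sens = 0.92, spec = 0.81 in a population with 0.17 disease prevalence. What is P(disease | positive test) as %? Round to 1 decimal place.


PPV = (sens * prev) / (sens * prev + (1-spec) * (1-prev))
Numerator = 0.92 * 0.17 = 0.1564
P(positive and no disease) = (1 - spec) * (1 - prev) = (1 - 0.81) * (1 - 0.17) = 0.1577
Denominator = 0.1564 + 0.1577 = 0.3141
PPV = 0.1564 / 0.3141 = 0.497931
As percentage = 49.8


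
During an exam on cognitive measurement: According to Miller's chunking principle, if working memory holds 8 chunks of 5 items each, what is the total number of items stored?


Total items = chunks * items_per_chunk
= 8 * 5
= 40


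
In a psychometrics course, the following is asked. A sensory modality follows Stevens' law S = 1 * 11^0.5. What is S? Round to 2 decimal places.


S = 1 * 11^0.5
11^0.5 = 3.3166
S = 1 * 3.3166
= 3.32


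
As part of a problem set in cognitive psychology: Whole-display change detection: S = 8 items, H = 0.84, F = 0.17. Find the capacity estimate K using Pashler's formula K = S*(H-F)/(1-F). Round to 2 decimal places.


K = S * (H - F) / (1 - F)
H - F = 0.67
1 - F = 0.83
K = 8 * 0.67 / 0.83
= 6.46


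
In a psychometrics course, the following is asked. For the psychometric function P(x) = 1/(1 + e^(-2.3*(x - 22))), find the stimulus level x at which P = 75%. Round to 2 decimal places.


At P = 0.75: 0.75 = 1/(1 + e^(-k*(x-x0)))
Solving: e^(-k*(x-x0)) = 1/3
x = x0 + ln(3)/k
ln(3) = 1.0986
x = 22 + 1.0986/2.3
= 22 + 0.4777
= 22.48


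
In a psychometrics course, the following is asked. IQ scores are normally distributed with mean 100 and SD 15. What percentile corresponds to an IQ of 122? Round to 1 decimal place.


z = (IQ - mean) / SD
z = (122 - 100) / 15 = 1.4667
Percentile = Phi(1.4667) * 100
Phi(1.4667) = 0.928771
= 92.9


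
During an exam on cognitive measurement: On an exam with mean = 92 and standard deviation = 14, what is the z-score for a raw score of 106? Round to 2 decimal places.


z = (X - mu) / sigma
= (106 - 92) / 14
= 14 / 14
= 1.00


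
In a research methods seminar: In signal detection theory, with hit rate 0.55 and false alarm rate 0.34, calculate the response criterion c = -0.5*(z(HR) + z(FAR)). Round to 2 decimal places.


c = -0.5 * (z(HR) + z(FAR))
z(0.55) = 0.1257
z(0.34) = -0.4125
c = -0.5 * (0.1257 + -0.4125)
= -0.5 * -0.2868
= 0.14


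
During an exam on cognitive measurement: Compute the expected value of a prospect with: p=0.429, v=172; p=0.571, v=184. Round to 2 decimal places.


EU = sum(p_i * v_i)
0.429 * 172 = 73.788
0.571 * 184 = 105.064
EU = 73.788 + 105.064
= 178.85


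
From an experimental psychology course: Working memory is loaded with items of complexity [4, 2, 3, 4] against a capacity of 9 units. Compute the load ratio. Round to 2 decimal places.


Total complexity = 4 + 2 + 3 + 4 = 13
Load = total / capacity = 13 / 9
= 1.44


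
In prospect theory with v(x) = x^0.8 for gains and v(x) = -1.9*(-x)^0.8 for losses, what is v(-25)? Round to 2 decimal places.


Since x = -25 < 0, use v(x) = -lambda*(-x)^alpha
(-x) = 25
25^0.8 = 13.1326
v(-25) = -1.9 * 13.1326
= -24.95


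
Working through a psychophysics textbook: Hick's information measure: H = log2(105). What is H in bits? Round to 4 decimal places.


H = log2(n)
H = log2(105)
= 6.7142


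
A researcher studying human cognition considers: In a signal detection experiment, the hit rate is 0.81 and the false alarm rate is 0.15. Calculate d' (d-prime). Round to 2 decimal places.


d' = z(HR) - z(FAR)
z(0.81) = 0.8779
z(0.15) = -1.0364
d' = 0.8779 - -1.0364
= 1.91


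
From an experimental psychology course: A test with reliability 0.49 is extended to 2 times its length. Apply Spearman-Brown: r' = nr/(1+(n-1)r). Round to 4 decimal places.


r_new = n*r / (1 + (n-1)*r)
Numerator = 2 * 0.49 = 0.98
Denominator = 1 + 1 * 0.49 = 1.49
r_new = 0.98 / 1.49
= 0.6577


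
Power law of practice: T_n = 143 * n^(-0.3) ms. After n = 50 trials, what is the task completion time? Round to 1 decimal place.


T_n = 143 * 50^(-0.3)
50^(-0.3) = 0.309249
T_n = 143 * 0.309249
= 44.2 ms


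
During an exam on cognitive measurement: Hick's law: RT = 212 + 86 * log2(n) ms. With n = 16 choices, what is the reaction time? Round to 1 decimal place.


RT = 212 + 86 * log2(16)
log2(16) = 4.0
RT = 212 + 86 * 4.0
= 212 + 344.0
= 556.0 ms


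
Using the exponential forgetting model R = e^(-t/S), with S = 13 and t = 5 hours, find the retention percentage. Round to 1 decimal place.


R = e^(-t/S)
-t/S = -5/13 = -0.384615
R = e^(-0.384615) = 0.680713
Percentage = 0.680713 * 100
= 68.1


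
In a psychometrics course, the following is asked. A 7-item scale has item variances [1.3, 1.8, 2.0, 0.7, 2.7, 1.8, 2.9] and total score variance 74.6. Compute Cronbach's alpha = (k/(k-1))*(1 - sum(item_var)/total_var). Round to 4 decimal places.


alpha = (k/(k-1)) * (1 - sum(s_i^2)/s_total^2)
sum(item variances) = 13.2
k/(k-1) = 7/6 = 1.166667
1 - 13.2/74.6 = 1 - 0.176944 = 0.823056
alpha = 1.166667 * 0.823056
= 0.9602


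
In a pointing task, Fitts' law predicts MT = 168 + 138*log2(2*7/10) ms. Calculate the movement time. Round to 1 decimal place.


MT = 168 + 138 * log2(2*7/10)
2D/W = 1.4
log2(1.4) = 0.4854
MT = 168 + 138 * 0.4854
= 235.0 ms


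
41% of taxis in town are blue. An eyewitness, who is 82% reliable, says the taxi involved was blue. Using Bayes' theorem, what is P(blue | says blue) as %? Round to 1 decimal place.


P(blue | says blue) = P(says blue | blue)*P(blue) / [P(says blue | blue)*P(blue) + P(says blue | not blue)*P(not blue)]
Numerator = 0.82 * 0.41 = 0.3362
False identification = 0.18 * 0.59 = 0.1062
P = 0.3362 / (0.3362 + 0.1062)
= 0.3362 / 0.4424
As percentage = 76.0


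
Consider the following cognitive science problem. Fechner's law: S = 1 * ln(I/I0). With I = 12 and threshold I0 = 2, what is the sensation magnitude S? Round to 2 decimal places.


S = 1 * ln(12/2)
I/I0 = 6.0
ln(6.0) = 1.7918
S = 1 * 1.7918
= 1.79


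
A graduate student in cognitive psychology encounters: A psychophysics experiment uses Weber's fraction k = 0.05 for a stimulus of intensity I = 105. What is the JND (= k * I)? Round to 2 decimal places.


JND = k * I
JND = 0.05 * 105
= 5.25


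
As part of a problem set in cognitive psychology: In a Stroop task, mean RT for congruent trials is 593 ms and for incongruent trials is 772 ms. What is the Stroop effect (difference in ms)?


Stroop effect = RT(incongruent) - RT(congruent)
= 772 - 593
= 179 ms


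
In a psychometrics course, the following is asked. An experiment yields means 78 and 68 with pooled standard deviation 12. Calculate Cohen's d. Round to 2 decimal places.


Cohen's d = (M1 - M2) / S_pooled
= (78 - 68) / 12
= 10 / 12
= 0.83


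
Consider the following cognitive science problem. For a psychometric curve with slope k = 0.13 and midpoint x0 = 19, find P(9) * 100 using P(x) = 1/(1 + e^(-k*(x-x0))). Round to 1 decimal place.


P(x) = 1/(1 + e^(-0.13*(9 - 19)))
Exponent = -0.13 * -10 = 1.3
e^(1.3) = 3.669297
P = 1/(1 + 3.669297) = 0.214165
Percentage = 21.4


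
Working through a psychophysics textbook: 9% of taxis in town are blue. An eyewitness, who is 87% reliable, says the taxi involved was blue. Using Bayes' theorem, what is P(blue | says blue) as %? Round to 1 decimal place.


P(blue | says blue) = P(says blue | blue)*P(blue) / [P(says blue | blue)*P(blue) + P(says blue | not blue)*P(not blue)]
Numerator = 0.87 * 0.09 = 0.0783
False identification = 0.13 * 0.91 = 0.1183
P = 0.0783 / (0.0783 + 0.1183)
= 0.0783 / 0.1966
As percentage = 39.8


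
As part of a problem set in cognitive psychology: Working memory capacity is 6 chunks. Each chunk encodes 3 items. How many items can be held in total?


Total items = chunks * items_per_chunk
= 6 * 3
= 18


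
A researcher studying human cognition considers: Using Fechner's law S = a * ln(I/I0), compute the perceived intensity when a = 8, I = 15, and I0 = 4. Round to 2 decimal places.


S = 8 * ln(15/4)
I/I0 = 3.75
ln(3.75) = 1.3218
S = 8 * 1.3218
= 10.57


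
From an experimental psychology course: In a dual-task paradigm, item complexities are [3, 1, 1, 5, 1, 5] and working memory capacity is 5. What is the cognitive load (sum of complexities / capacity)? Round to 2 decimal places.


Total complexity = 3 + 1 + 1 + 5 + 1 + 5 = 16
Load = total / capacity = 16 / 5
= 3.20


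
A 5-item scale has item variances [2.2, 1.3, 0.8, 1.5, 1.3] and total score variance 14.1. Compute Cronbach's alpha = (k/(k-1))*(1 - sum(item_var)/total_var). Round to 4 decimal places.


alpha = (k/(k-1)) * (1 - sum(s_i^2)/s_total^2)
sum(item variances) = 7.1
k/(k-1) = 5/4 = 1.25
1 - 7.1/14.1 = 1 - 0.503546 = 0.496454
alpha = 1.25 * 0.496454
= 0.6206
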